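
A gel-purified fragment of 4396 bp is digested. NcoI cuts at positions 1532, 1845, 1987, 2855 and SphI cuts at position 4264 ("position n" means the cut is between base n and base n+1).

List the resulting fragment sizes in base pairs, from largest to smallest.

1532, 1409, 868, 313, 142, 132 bp

Combined cut positions (sorted): 1532, 1845, 1987, 2855, 4264.
Linear molecule, 5 cuts → 6 fragments:
  1532 − 0 = 1532 bp
  1845 − 1532 = 313 bp
  1987 − 1845 = 142 bp
  2855 − 1987 = 868 bp
  4264 − 2855 = 1409 bp
  4396 − 4264 = 132 bp
Sorted largest to smallest: 1532, 1409, 868, 313, 142, 132 bp.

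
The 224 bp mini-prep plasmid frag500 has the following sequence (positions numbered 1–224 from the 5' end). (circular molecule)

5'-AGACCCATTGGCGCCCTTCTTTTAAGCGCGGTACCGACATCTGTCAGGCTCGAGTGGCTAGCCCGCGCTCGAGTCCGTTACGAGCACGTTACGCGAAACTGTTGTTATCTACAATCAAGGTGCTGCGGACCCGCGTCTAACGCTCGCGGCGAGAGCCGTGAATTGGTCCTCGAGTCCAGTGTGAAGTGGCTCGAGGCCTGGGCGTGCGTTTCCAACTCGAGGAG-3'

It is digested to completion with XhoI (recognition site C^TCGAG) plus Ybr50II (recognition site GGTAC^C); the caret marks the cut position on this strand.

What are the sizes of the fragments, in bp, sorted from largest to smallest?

XhoI sites (CTCGAG) start at positions 49, 68, 169, 190, 216.
XhoI cuts after the first base of each site, so after positions 49, 68, 169, 190, 216.
The Ybr50II site (GGTACC) starts at position 30.
Ybr50II cuts after base 5 of each site (before the last base), so after position 34.
Combined cut positions: 34, 49, 68, 169, 190, 216.
Circular molecule, 6 cuts → 6 fragments:
  35–49 → 15 bp
  50–68 → 19 bp
  69–169 → 101 bp
  170–190 → 21 bp
  191–216 → 26 bp
  217–224 then 1–34 → 8 + 34 = 42 bp
Sorted largest to smallest: 101, 42, 26, 21, 19, 15 bp.

101, 42, 26, 21, 19, 15 bp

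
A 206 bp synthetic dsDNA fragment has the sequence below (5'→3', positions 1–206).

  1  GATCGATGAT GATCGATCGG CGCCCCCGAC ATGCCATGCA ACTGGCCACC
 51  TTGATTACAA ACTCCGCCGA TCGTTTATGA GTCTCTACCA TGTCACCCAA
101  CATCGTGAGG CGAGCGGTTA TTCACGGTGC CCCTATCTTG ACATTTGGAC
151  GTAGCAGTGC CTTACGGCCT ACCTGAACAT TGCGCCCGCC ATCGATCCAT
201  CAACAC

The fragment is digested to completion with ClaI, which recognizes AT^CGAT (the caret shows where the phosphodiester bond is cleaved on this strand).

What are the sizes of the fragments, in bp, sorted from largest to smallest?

ClaI sites (ATCGAT) start at positions 2, 12, 191.
ClaI cuts after base 2 of each site, so after positions 3, 13, 192.
Linear molecule, 3 cuts → 4 fragments:
  1–3 → 3 bp
  4–13 → 10 bp
  14–192 → 179 bp
  193–206 → 14 bp
Sorted largest to smallest: 179, 14, 10, 3 bp.

179, 14, 10, 3 bp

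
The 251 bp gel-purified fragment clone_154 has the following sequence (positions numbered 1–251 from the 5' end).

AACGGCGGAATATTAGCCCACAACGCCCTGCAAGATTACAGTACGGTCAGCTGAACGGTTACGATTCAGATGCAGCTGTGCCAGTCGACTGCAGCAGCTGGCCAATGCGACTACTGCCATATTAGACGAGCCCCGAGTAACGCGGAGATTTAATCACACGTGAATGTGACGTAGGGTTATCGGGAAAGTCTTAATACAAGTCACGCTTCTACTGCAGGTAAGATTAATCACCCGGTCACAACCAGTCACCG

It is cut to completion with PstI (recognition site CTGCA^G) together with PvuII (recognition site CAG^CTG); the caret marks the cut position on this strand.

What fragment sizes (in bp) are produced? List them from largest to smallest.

PstI sites (CTGCAG) start at positions 89, 212.
PstI cuts after base 5 of each site (before the last base), so after positions 93, 216.
PvuII sites (CAGCTG) start at positions 48, 73, 95.
PvuII cuts after base 3 of each site, so after positions 50, 75, 97.
Combined cut positions: 50, 75, 93, 97, 216.
Linear molecule, 5 cuts → 6 fragments:
  1–50 → 50 bp
  51–75 → 25 bp
  76–93 → 18 bp
  94–97 → 4 bp
  98–216 → 119 bp
  217–251 → 35 bp
Sorted largest to smallest: 119, 50, 35, 25, 18, 4 bp.

119, 50, 35, 25, 18, 4 bp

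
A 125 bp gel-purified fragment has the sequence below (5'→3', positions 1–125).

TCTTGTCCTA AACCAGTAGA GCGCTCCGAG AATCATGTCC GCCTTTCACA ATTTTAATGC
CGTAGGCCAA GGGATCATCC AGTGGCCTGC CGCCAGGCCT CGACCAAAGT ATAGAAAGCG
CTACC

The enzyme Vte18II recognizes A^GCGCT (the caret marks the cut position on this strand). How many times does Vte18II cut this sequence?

AGCGCT occurs starting at positions 20, 117.
Vte18II cuts at 2 sites.

2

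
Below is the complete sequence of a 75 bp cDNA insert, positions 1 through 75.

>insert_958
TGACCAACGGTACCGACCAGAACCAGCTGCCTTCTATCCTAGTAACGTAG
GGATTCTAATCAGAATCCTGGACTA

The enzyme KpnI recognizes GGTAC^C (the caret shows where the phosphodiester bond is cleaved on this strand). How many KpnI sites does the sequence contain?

GGTACC occurs starting at position 9.
KpnI cuts at 1 site.

1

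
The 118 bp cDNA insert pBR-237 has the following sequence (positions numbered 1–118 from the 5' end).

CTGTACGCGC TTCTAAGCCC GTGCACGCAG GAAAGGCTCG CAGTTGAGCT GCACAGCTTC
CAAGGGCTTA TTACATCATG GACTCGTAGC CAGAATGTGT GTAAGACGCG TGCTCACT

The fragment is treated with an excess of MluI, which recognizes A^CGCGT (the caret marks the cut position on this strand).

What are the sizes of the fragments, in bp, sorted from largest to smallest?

The MluI site (ACGCGT) starts at position 106.
MluI cuts after the first base of each site, so after position 106.
Linear molecule, 1 cut → 2 fragments:
  1–106 → 106 bp
  107–118 → 12 bp
Sorted largest to smallest: 106, 12 bp.

106, 12 bp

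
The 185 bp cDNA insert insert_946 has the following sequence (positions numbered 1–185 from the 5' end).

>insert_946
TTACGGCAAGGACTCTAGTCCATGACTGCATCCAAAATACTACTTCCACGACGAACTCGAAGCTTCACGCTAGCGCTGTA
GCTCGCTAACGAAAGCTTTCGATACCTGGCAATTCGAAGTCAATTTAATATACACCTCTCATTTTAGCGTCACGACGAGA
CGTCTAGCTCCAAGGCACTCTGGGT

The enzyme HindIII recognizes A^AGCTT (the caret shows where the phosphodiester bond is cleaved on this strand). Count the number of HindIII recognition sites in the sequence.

2

AAGCTT occurs starting at positions 60, 93.
HindIII cuts at 2 sites.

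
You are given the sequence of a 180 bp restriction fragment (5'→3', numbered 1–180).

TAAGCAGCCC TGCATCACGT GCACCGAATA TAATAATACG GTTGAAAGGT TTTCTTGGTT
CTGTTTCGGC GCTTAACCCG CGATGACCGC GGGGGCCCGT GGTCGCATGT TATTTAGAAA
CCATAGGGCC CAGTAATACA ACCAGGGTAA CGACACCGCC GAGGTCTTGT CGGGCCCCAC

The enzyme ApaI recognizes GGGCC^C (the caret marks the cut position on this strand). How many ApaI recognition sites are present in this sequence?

GGGCCC occurs starting at positions 93, 126, 172.
ApaI cuts at 3 sites.

3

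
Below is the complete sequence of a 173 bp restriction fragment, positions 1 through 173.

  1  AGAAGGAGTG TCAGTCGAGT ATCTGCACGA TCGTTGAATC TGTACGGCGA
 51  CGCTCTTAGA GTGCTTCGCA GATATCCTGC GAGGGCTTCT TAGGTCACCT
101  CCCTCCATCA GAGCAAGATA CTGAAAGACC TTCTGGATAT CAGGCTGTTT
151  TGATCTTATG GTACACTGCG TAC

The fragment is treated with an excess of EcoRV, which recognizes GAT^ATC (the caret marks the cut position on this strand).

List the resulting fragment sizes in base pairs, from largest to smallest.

73, 65, 35 bp

EcoRV sites (GATATC) start at positions 71, 136.
EcoRV cuts after base 3 of each site, so after positions 73, 138.
Linear molecule, 2 cuts → 3 fragments:
  1–73 → 73 bp
  74–138 → 65 bp
  139–173 → 35 bp
Sorted largest to smallest: 73, 65, 35 bp.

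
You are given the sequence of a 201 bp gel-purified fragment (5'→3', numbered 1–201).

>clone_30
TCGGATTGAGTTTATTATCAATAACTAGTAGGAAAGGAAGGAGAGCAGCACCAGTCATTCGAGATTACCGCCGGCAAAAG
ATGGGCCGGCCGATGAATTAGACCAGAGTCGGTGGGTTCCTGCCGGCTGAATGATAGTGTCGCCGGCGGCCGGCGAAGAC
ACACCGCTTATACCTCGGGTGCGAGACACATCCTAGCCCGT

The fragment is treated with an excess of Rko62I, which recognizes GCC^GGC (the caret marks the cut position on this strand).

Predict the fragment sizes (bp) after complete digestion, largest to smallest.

72, 50, 37, 20, 15, 7 bp

Rko62I sites (GCCGGC) start at positions 70, 85, 122, 142, 149.
Rko62I cuts after base 3 of each site, so after positions 72, 87, 124, 144, 151.
Linear molecule, 5 cuts → 6 fragments:
  1–72 → 72 bp
  73–87 → 15 bp
  88–124 → 37 bp
  125–144 → 20 bp
  145–151 → 7 bp
  152–201 → 50 bp
Sorted largest to smallest: 72, 50, 37, 20, 15, 7 bp.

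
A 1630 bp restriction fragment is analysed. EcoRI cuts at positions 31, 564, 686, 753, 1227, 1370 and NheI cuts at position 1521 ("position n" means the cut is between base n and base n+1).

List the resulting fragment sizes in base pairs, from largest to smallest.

Combined cut positions (sorted): 31, 564, 686, 753, 1227, 1370, 1521.
Linear molecule, 7 cuts → 8 fragments:
  31 − 0 = 31 bp
  564 − 31 = 533 bp
  686 − 564 = 122 bp
  753 − 686 = 67 bp
  1227 − 753 = 474 bp
  1370 − 1227 = 143 bp
  1521 − 1370 = 151 bp
  1630 − 1521 = 109 bp
Sorted largest to smallest: 533, 474, 151, 143, 122, 109, 67, 31 bp.

533, 474, 151, 143, 122, 109, 67, 31 bp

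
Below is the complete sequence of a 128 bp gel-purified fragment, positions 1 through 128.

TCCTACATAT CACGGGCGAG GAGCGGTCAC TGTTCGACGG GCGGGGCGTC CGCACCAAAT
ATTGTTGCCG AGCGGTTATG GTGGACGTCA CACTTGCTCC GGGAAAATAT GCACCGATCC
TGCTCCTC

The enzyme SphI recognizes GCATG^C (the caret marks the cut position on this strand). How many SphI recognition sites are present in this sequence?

0

No occurrence of GCATGC is present in the sequence.
SphI does not cut: 0 sites.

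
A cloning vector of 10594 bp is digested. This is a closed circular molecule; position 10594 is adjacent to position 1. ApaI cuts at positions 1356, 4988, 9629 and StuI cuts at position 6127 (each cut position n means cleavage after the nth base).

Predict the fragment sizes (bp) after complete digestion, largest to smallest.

3632, 3502, 2321, 1139 bp

Combined cut positions (sorted): 1356, 4988, 6127, 9629.
Circular molecule, 4 cuts → 4 fragments:
  4988 − 1356 = 3632 bp
  6127 − 4988 = 1139 bp
  9629 − 6127 = 3502 bp
  wrap: 10594 − 9629 + 1356 = 2321 bp
Sorted largest to smallest: 3632, 3502, 2321, 1139 bp.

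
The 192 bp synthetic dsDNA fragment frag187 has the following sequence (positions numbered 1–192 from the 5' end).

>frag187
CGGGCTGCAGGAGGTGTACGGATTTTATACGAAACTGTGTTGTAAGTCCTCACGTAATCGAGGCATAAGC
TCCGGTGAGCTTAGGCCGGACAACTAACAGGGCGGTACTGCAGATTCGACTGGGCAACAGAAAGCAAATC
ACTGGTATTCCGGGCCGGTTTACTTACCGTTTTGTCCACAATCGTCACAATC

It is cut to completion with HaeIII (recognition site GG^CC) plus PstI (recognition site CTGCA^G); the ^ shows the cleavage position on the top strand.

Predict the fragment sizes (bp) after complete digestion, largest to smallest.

76, 42, 38, 27, 9 bp

HaeIII sites (GGCC) start at positions 84, 153.
HaeIII cuts after base 2 of each site, so after positions 85, 154.
PstI sites (CTGCAG) start at positions 5, 108.
PstI cuts after base 5 of each site (before the last base), so after positions 9, 112.
Combined cut positions: 9, 85, 112, 154.
Linear molecule, 4 cuts → 5 fragments:
  1–9 → 9 bp
  10–85 → 76 bp
  86–112 → 27 bp
  113–154 → 42 bp
  155–192 → 38 bp
Sorted largest to smallest: 76, 42, 38, 27, 9 bp.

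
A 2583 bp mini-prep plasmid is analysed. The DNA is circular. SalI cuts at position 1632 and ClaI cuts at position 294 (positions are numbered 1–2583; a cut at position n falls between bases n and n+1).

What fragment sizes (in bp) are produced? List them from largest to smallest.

1338, 1245 bp

Combined cut positions (sorted): 294, 1632.
Circular molecule, 2 cuts → 2 fragments:
  1632 − 294 = 1338 bp
  wrap: 2583 − 1632 + 294 = 1245 bp
Sorted largest to smallest: 1338, 1245 bp.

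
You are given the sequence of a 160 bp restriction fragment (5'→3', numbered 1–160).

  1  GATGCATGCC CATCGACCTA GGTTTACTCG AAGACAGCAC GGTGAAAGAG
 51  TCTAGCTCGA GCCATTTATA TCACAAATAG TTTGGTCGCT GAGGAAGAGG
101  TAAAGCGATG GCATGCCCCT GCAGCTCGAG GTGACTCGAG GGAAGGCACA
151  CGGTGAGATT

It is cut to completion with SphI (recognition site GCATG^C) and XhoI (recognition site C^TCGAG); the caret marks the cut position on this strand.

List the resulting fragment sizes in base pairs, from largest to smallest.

59, 48, 25, 10, 10, 8 bp

SphI sites (GCATGC) start at positions 4, 111.
SphI cuts after base 5 of each site (before the last base), so after positions 8, 115.
XhoI sites (CTCGAG) start at positions 56, 125, 135.
XhoI cuts after the first base of each site, so after positions 56, 125, 135.
Combined cut positions: 8, 56, 115, 125, 135.
Linear molecule, 5 cuts → 6 fragments:
  1–8 → 8 bp
  9–56 → 48 bp
  57–115 → 59 bp
  116–125 → 10 bp
  126–135 → 10 bp
  136–160 → 25 bp
Sorted largest to smallest: 59, 48, 25, 10, 10, 8 bp.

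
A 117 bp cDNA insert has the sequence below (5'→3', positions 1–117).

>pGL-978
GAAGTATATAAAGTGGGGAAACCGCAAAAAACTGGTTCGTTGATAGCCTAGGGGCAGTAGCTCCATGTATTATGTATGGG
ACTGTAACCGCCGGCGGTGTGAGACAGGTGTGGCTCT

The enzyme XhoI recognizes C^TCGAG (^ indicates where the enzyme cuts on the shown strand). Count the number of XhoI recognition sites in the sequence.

No occurrence of CTCGAG is present in the sequence.
XhoI does not cut: 0 sites.

0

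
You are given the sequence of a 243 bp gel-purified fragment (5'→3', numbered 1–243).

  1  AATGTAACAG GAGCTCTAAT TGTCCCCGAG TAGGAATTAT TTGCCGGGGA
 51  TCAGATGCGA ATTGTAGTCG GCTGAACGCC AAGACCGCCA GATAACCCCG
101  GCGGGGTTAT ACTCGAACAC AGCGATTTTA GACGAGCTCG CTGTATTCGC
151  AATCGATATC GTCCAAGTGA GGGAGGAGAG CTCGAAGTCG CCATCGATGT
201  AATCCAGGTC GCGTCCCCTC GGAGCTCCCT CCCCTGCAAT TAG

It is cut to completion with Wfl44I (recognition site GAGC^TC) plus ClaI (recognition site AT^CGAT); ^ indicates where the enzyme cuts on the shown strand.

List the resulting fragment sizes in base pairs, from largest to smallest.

Wfl44I sites (GAGCTC) start at positions 11, 134, 178, 222.
Wfl44I cuts after base 4 of each site, so after positions 14, 137, 181, 225.
ClaI sites (ATCGAT) start at positions 152, 193.
ClaI cuts after base 2 of each site, so after positions 153, 194.
Combined cut positions: 14, 137, 153, 181, 194, 225.
Linear molecule, 6 cuts → 7 fragments:
  1–14 → 14 bp
  15–137 → 123 bp
  138–153 → 16 bp
  154–181 → 28 bp
  182–194 → 13 bp
  195–225 → 31 bp
  226–243 → 18 bp
Sorted largest to smallest: 123, 31, 28, 18, 16, 14, 13 bp.

123, 31, 28, 18, 16, 14, 13 bp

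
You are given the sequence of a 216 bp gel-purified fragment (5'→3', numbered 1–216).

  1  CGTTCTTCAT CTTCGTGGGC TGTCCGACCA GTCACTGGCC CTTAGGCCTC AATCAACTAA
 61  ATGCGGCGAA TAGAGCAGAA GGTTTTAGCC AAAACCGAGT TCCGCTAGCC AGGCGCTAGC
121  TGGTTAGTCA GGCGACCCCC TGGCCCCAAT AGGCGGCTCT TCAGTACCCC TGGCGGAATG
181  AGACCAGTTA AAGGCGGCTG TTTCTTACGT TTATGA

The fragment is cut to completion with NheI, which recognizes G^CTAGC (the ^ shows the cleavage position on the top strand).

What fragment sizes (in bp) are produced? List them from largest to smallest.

NheI sites (GCTAGC) start at positions 104, 115.
NheI cuts after the first base of each site, so after positions 104, 115.
Linear molecule, 2 cuts → 3 fragments:
  1–104 → 104 bp
  105–115 → 11 bp
  116–216 → 101 bp
Sorted largest to smallest: 104, 101, 11 bp.

104, 101, 11 bp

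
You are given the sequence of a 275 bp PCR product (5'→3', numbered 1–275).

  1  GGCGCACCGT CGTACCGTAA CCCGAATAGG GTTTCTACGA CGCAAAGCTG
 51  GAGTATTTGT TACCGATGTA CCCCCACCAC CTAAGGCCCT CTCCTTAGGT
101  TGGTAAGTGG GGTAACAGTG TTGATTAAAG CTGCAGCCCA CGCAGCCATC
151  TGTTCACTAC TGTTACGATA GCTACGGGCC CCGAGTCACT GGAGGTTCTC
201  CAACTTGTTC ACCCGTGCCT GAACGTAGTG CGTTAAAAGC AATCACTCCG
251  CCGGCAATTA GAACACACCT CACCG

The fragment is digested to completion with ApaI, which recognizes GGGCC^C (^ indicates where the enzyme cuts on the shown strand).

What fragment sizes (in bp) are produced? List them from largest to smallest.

180, 95 bp

The ApaI site (GGGCCC) starts at position 176.
ApaI cuts after base 5 of each site (before the last base), so after position 180.
Linear molecule, 1 cut → 2 fragments:
  1–180 → 180 bp
  181–275 → 95 bp
Sorted largest to smallest: 180, 95 bp.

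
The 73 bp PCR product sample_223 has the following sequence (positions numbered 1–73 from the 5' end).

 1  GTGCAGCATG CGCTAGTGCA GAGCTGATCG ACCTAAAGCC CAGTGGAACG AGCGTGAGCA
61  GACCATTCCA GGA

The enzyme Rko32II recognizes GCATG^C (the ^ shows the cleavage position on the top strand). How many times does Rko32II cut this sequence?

1

GCATGC occurs starting at position 6.
Rko32II cuts at 1 site.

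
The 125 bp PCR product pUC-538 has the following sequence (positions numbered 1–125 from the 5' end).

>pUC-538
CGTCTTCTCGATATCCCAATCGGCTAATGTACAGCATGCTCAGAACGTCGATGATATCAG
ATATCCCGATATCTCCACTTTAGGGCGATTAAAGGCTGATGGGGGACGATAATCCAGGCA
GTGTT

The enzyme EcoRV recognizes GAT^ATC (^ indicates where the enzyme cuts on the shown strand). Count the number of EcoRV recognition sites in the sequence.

4

GATATC occurs starting at positions 10, 53, 60, 68.
EcoRV cuts at 4 sites.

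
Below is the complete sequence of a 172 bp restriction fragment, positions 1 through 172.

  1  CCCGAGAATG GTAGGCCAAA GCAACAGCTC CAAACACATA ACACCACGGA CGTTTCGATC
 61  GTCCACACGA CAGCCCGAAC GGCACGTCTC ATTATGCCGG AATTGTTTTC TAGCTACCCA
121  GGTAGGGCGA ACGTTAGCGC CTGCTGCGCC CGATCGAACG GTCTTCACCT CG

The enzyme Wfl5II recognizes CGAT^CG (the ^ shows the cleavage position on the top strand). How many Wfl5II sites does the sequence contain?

CGATCG occurs starting at positions 56, 151.
Wfl5II cuts at 2 sites.

2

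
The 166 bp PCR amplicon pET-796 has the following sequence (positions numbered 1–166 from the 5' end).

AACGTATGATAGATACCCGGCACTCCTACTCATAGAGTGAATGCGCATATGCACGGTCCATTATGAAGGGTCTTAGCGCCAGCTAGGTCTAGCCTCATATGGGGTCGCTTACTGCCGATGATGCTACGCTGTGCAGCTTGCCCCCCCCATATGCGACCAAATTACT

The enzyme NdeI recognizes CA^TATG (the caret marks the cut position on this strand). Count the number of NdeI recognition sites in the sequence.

CATATG occurs starting at positions 46, 96, 148.
NdeI cuts at 3 sites.

3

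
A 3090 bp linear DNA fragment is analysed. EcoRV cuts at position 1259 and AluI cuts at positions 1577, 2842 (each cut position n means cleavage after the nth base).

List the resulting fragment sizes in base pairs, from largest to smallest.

1265, 1259, 318, 248 bp

Combined cut positions (sorted): 1259, 1577, 2842.
Linear molecule, 3 cuts → 4 fragments:
  1259 − 0 = 1259 bp
  1577 − 1259 = 318 bp
  2842 − 1577 = 1265 bp
  3090 − 2842 = 248 bp
Sorted largest to smallest: 1265, 1259, 318, 248 bp.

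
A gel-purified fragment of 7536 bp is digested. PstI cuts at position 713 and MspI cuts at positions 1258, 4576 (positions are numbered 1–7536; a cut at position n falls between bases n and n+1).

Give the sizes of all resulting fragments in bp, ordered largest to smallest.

3318, 2960, 713, 545 bp

Combined cut positions (sorted): 713, 1258, 4576.
Linear molecule, 3 cuts → 4 fragments:
  713 − 0 = 713 bp
  1258 − 713 = 545 bp
  4576 − 1258 = 3318 bp
  7536 − 4576 = 2960 bp
Sorted largest to smallest: 3318, 2960, 713, 545 bp.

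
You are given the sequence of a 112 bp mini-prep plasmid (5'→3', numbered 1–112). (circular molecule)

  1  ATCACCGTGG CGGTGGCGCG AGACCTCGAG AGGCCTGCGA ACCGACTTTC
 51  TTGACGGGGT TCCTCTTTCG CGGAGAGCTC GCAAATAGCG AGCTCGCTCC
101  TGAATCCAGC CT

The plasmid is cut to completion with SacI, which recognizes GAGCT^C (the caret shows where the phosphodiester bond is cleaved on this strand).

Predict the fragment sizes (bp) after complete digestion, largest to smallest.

97, 15 bp

SacI sites (GAGCTC) start at positions 75, 90.
SacI cuts after base 5 of each site (before the last base), so after positions 79, 94.
Circular molecule, 2 cuts → 2 fragments:
  80–94 → 15 bp
  95–112 then 1–79 → 18 + 79 = 97 bp
Sorted largest to smallest: 97, 15 bp.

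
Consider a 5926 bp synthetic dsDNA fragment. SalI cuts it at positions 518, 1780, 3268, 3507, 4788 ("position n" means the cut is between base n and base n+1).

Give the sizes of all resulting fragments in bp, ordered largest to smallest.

Linear molecule, 5 cuts → 6 fragments:
  518 − 0 = 518 bp
  1780 − 518 = 1262 bp
  3268 − 1780 = 1488 bp
  3507 − 3268 = 239 bp
  4788 − 3507 = 1281 bp
  5926 − 4788 = 1138 bp
Sorted largest to smallest: 1488, 1281, 1262, 1138, 518, 239 bp.

1488, 1281, 1262, 1138, 518, 239 bp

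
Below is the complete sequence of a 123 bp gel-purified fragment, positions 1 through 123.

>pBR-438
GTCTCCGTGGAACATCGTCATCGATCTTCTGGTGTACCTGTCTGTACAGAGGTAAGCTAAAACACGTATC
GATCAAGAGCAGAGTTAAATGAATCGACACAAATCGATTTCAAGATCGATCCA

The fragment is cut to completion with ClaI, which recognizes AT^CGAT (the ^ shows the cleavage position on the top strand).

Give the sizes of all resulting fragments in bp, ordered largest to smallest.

48, 35, 21, 12, 7 bp

ClaI sites (ATCGAT) start at positions 20, 68, 103, 115.
ClaI cuts after base 2 of each site, so after positions 21, 69, 104, 116.
Linear molecule, 4 cuts → 5 fragments:
  1–21 → 21 bp
  22–69 → 48 bp
  70–104 → 35 bp
  105–116 → 12 bp
  117–123 → 7 bp
Sorted largest to smallest: 48, 35, 21, 12, 7 bp.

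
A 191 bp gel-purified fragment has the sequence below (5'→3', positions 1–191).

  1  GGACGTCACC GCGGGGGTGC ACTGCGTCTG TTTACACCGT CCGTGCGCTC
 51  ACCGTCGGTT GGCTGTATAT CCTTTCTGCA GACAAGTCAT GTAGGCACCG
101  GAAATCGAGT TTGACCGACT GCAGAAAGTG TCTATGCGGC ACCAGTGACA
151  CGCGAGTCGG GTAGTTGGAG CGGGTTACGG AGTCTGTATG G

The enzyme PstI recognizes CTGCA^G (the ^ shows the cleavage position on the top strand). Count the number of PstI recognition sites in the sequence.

CTGCAG occurs starting at positions 76, 119.
PstI cuts at 2 sites.

2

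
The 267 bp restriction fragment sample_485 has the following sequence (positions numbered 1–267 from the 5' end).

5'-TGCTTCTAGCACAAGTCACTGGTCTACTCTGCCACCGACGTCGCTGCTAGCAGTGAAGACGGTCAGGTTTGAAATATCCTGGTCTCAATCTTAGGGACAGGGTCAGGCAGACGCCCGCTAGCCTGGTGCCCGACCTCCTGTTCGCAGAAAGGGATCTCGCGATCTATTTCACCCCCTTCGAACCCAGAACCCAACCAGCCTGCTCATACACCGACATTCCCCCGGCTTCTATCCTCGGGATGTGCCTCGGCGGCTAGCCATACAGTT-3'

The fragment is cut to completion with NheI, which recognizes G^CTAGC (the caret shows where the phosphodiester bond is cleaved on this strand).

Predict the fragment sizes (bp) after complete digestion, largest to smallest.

NheI sites (GCTAGC) start at positions 46, 117, 253.
NheI cuts after the first base of each site, so after positions 46, 117, 253.
Linear molecule, 3 cuts → 4 fragments:
  1–46 → 46 bp
  47–117 → 71 bp
  118–253 → 136 bp
  254–267 → 14 bp
Sorted largest to smallest: 136, 71, 46, 14 bp.

136, 71, 46, 14 bp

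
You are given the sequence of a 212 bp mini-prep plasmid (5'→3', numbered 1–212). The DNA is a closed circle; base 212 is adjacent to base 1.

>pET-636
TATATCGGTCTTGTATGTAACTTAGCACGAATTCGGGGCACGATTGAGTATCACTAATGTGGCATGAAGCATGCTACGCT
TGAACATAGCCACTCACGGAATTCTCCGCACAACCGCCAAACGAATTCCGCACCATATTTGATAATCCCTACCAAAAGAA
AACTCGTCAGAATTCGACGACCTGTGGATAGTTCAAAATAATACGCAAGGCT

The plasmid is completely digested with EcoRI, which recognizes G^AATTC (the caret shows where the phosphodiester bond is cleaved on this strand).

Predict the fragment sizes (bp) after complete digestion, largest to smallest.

EcoRI sites (GAATTC) start at positions 29, 99, 123, 170.
EcoRI cuts after the first base of each site, so after positions 29, 99, 123, 170.
Circular molecule, 4 cuts → 4 fragments:
  30–99 → 70 bp
  100–123 → 24 bp
  124–170 → 47 bp
  171–212 then 1–29 → 42 + 29 = 71 bp
Sorted largest to smallest: 71, 70, 47, 24 bp.

71, 70, 47, 24 bp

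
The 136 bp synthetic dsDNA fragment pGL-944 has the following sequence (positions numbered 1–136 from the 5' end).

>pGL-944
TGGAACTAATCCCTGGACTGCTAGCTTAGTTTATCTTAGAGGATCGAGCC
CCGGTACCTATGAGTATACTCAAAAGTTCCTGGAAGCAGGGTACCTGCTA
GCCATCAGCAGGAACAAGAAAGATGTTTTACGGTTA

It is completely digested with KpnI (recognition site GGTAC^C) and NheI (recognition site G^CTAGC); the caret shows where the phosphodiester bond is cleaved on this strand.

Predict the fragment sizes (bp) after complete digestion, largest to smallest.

39, 37, 37, 20, 3 bp

KpnI sites (GGTACC) start at positions 53, 90.
KpnI cuts after base 5 of each site (before the last base), so after positions 57, 94.
NheI sites (GCTAGC) start at positions 20, 97.
NheI cuts after the first base of each site, so after positions 20, 97.
Combined cut positions: 20, 57, 94, 97.
Linear molecule, 4 cuts → 5 fragments:
  1–20 → 20 bp
  21–57 → 37 bp
  58–94 → 37 bp
  95–97 → 3 bp
  98–136 → 39 bp
Sorted largest to smallest: 39, 37, 37, 20, 3 bp.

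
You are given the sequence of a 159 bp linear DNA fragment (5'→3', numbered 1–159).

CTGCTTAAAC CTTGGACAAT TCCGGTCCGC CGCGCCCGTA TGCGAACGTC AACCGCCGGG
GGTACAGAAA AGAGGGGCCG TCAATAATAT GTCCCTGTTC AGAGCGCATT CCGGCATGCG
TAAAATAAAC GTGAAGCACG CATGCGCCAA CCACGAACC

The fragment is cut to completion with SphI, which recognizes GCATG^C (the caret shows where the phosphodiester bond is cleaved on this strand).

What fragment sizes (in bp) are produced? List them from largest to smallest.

118, 26, 15 bp

SphI sites (GCATGC) start at positions 114, 140.
SphI cuts after base 5 of each site (before the last base), so after positions 118, 144.
Linear molecule, 2 cuts → 3 fragments:
  1–118 → 118 bp
  119–144 → 26 bp
  145–159 → 15 bp
Sorted largest to smallest: 118, 26, 15 bp.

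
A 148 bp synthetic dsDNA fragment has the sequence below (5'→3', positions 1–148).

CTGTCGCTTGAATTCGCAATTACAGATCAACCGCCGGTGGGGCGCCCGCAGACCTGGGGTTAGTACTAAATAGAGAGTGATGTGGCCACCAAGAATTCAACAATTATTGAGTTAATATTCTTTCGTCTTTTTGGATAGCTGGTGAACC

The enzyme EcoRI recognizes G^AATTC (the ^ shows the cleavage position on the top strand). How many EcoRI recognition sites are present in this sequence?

GAATTC occurs starting at positions 10, 93.
EcoRI cuts at 2 sites.

2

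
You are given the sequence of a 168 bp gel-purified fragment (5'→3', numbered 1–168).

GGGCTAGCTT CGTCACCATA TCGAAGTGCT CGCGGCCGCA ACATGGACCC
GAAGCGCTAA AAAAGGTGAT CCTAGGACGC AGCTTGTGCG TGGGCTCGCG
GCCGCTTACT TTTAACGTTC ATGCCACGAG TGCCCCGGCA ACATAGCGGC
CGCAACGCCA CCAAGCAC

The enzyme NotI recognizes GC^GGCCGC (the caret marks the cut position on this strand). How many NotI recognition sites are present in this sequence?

GCGGCCGC occurs starting at positions 32, 98, 146.
NotI cuts at 3 sites.

3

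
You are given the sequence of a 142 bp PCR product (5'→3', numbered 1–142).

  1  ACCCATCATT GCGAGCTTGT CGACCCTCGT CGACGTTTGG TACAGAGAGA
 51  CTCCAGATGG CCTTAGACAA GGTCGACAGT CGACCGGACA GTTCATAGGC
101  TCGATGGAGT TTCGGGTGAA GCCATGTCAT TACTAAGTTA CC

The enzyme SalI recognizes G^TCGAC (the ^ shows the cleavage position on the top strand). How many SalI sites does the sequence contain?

GTCGAC occurs starting at positions 19, 29, 72, 79.
SalI cuts at 4 sites.

4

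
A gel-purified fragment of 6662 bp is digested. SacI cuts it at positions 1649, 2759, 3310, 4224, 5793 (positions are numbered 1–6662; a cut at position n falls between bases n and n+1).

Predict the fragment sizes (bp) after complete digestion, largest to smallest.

1649, 1569, 1110, 914, 869, 551 bp

Linear molecule, 5 cuts → 6 fragments:
  1649 − 0 = 1649 bp
  2759 − 1649 = 1110 bp
  3310 − 2759 = 551 bp
  4224 − 3310 = 914 bp
  5793 − 4224 = 1569 bp
  6662 − 5793 = 869 bp
Sorted largest to smallest: 1649, 1569, 1110, 914, 869, 551 bp.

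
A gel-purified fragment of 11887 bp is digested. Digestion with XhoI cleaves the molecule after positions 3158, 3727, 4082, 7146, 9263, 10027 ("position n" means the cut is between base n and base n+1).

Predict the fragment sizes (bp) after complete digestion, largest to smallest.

3158, 3064, 2117, 1860, 764, 569, 355 bp

Linear molecule, 6 cuts → 7 fragments:
  3158 − 0 = 3158 bp
  3727 − 3158 = 569 bp
  4082 − 3727 = 355 bp
  7146 − 4082 = 3064 bp
  9263 − 7146 = 2117 bp
  10027 − 9263 = 764 bp
  11887 − 10027 = 1860 bp
Sorted largest to smallest: 3158, 3064, 2117, 1860, 764, 569, 355 bp.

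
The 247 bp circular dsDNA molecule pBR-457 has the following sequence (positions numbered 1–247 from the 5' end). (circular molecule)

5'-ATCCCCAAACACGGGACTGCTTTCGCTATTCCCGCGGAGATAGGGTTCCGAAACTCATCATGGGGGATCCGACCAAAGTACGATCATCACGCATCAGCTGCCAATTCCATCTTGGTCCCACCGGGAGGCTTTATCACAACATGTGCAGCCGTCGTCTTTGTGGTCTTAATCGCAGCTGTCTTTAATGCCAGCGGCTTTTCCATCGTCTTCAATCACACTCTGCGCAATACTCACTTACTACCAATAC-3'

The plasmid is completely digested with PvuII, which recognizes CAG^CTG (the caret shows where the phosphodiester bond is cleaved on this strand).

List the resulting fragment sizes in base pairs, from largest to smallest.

PvuII sites (CAGCTG) start at positions 95, 173.
PvuII cuts after base 3 of each site, so after positions 97, 175.
Circular molecule, 2 cuts → 2 fragments:
  98–175 → 78 bp
  176–247 then 1–97 → 72 + 97 = 169 bp
Sorted largest to smallest: 169, 78 bp.

169, 78 bp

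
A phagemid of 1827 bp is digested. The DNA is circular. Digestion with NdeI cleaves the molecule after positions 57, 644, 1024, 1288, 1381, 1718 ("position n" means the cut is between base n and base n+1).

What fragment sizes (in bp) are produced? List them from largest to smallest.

Circular molecule, 6 cuts → 6 fragments:
  644 − 57 = 587 bp
  1024 − 644 = 380 bp
  1288 − 1024 = 264 bp
  1381 − 1288 = 93 bp
  1718 − 1381 = 337 bp
  wrap: 1827 − 1718 + 57 = 166 bp
Sorted largest to smallest: 587, 380, 337, 264, 166, 93 bp.

587, 380, 337, 264, 166, 93 bp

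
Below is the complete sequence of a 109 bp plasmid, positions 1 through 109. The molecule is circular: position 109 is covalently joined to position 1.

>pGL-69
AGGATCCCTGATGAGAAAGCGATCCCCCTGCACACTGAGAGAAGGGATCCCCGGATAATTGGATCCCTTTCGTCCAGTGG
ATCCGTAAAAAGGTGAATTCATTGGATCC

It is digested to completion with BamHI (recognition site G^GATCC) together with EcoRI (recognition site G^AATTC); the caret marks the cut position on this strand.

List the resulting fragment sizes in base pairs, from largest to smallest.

BamHI sites (GGATCC) start at positions 2, 45, 61, 79, 104.
BamHI cuts after the first base of each site, so after positions 2, 45, 61, 79, 104.
The EcoRI site (GAATTC) starts at position 95.
EcoRI cuts after the first base of each site, so after position 95.
Combined cut positions: 2, 45, 61, 79, 95, 104.
Circular molecule, 6 cuts → 6 fragments:
  3–45 → 43 bp
  46–61 → 16 bp
  62–79 → 18 bp
  80–95 → 16 bp
  96–104 → 9 bp
  105–109 then 1–2 → 5 + 2 = 7 bp
Sorted largest to smallest: 43, 18, 16, 16, 9, 7 bp.

43, 18, 16, 16, 9, 7 bp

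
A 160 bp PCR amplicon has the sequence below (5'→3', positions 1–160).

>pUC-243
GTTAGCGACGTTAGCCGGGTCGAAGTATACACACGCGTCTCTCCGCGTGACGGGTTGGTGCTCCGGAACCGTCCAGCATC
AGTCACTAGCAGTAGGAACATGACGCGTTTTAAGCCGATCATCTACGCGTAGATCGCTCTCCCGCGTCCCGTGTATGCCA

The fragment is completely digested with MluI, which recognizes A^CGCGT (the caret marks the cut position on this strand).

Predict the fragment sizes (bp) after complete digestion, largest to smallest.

MluI sites (ACGCGT) start at positions 33, 103, 125.
MluI cuts after the first base of each site, so after positions 33, 103, 125.
Linear molecule, 3 cuts → 4 fragments:
  1–33 → 33 bp
  34–103 → 70 bp
  104–125 → 22 bp
  126–160 → 35 bp
Sorted largest to smallest: 70, 35, 33, 22 bp.

70, 35, 33, 22 bp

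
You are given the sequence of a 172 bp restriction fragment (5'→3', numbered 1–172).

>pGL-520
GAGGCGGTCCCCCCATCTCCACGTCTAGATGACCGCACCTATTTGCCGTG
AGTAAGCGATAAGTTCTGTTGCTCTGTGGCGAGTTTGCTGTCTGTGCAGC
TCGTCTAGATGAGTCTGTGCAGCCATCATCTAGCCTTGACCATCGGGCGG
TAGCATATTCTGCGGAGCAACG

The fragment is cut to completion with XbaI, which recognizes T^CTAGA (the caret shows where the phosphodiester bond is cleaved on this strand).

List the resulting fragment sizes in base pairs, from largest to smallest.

XbaI sites (TCTAGA) start at positions 24, 104.
XbaI cuts after the first base of each site, so after positions 24, 104.
Linear molecule, 2 cuts → 3 fragments:
  1–24 → 24 bp
  25–104 → 80 bp
  105–172 → 68 bp
Sorted largest to smallest: 80, 68, 24 bp.

80, 68, 24 bp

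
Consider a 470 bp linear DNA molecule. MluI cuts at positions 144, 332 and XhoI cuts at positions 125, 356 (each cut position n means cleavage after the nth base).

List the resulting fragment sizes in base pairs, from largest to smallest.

Combined cut positions (sorted): 125, 144, 332, 356.
Linear molecule, 4 cuts → 5 fragments:
  125 − 0 = 125 bp
  144 − 125 = 19 bp
  332 − 144 = 188 bp
  356 − 332 = 24 bp
  470 − 356 = 114 bp
Sorted largest to smallest: 188, 125, 114, 24, 19 bp.

188, 125, 114, 24, 19 bp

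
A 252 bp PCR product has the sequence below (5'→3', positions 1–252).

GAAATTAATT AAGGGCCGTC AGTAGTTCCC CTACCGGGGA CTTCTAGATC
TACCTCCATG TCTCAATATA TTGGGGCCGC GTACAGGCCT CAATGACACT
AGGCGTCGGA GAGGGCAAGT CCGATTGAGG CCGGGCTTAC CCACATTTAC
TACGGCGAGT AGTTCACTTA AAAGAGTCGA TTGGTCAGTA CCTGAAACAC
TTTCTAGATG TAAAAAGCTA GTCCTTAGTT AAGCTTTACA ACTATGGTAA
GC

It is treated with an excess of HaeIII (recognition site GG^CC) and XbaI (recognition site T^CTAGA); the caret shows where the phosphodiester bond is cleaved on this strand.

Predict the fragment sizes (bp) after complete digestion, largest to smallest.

HaeIII sites (GGCC) start at positions 14, 75, 86, 129.
HaeIII cuts after base 2 of each site, so after positions 15, 76, 87, 130.
XbaI sites (TCTAGA) start at positions 43, 203.
XbaI cuts after the first base of each site, so after positions 43, 203.
Combined cut positions: 15, 43, 76, 87, 130, 203.
Linear molecule, 6 cuts → 7 fragments:
  1–15 → 15 bp
  16–43 → 28 bp
  44–76 → 33 bp
  77–87 → 11 bp
  88–130 → 43 bp
  131–203 → 73 bp
  204–252 → 49 bp
Sorted largest to smallest: 73, 49, 43, 33, 28, 15, 11 bp.

73, 49, 43, 33, 28, 15, 11 bp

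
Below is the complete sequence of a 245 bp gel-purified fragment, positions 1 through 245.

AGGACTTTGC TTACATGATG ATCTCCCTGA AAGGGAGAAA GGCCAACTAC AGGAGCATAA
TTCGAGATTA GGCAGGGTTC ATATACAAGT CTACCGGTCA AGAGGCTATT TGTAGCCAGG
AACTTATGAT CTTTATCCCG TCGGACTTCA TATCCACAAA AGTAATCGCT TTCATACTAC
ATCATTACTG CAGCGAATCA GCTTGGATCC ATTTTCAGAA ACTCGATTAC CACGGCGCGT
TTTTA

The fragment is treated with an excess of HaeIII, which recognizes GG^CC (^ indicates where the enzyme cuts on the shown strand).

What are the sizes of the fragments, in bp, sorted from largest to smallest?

203, 42 bp

The HaeIII site (GGCC) starts at position 41.
HaeIII cuts after base 2 of each site, so after position 42.
Linear molecule, 1 cut → 2 fragments:
  1–42 → 42 bp
  43–245 → 203 bp
Sorted largest to smallest: 203, 42 bp.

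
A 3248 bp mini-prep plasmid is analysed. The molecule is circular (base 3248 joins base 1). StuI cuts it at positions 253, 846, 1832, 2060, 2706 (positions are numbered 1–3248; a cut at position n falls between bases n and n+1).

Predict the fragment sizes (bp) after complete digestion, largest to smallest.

986, 795, 646, 593, 228 bp

Circular molecule, 5 cuts → 5 fragments:
  846 − 253 = 593 bp
  1832 − 846 = 986 bp
  2060 − 1832 = 228 bp
  2706 − 2060 = 646 bp
  wrap: 3248 − 2706 + 253 = 795 bp
Sorted largest to smallest: 986, 795, 646, 593, 228 bp.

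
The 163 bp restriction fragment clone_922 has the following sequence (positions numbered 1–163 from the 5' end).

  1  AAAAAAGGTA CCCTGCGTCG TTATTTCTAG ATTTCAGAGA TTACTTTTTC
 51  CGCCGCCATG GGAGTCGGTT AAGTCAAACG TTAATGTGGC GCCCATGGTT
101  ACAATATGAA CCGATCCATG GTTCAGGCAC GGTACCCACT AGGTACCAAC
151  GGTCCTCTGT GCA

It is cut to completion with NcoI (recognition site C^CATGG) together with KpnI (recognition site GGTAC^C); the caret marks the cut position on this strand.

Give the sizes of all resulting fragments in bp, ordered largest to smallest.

45, 37, 23, 19, 17, 11, 11 bp

NcoI sites (CCATGG) start at positions 56, 93, 116.
NcoI cuts after the first base of each site, so after positions 56, 93, 116.
KpnI sites (GGTACC) start at positions 7, 131, 142.
KpnI cuts after base 5 of each site (before the last base), so after positions 11, 135, 146.
Combined cut positions: 11, 56, 93, 116, 135, 146.
Linear molecule, 6 cuts → 7 fragments:
  1–11 → 11 bp
  12–56 → 45 bp
  57–93 → 37 bp
  94–116 → 23 bp
  117–135 → 19 bp
  136–146 → 11 bp
  147–163 → 17 bp
Sorted largest to smallest: 45, 37, 23, 19, 17, 11, 11 bp.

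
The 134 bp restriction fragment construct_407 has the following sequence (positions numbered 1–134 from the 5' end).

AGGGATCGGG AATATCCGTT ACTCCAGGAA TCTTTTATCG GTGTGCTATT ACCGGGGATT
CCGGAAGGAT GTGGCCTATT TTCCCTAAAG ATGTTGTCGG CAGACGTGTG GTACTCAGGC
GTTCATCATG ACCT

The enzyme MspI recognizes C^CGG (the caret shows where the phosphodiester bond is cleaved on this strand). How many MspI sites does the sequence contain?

CCGG occurs starting at positions 52, 61.
MspI cuts at 2 sites.

2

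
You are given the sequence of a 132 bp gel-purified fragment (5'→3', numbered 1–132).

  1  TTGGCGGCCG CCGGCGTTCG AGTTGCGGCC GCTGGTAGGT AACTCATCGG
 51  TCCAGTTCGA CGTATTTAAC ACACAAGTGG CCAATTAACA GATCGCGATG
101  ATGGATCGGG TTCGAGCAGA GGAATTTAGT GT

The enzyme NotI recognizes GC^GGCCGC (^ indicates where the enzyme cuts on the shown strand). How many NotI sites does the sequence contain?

GCGGCCGC occurs starting at positions 4, 25.
NotI cuts at 2 sites.

2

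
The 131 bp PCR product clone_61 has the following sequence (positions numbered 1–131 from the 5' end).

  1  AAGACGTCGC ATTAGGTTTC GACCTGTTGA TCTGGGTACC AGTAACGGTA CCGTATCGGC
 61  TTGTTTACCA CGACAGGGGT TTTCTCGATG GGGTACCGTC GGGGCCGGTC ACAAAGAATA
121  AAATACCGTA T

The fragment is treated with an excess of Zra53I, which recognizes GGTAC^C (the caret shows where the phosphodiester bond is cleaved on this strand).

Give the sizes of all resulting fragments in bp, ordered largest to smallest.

Zra53I sites (GGTACC) start at positions 35, 47, 92.
Zra53I cuts after base 5 of each site (before the last base), so after positions 39, 51, 96.
Linear molecule, 3 cuts → 4 fragments:
  1–39 → 39 bp
  40–51 → 12 bp
  52–96 → 45 bp
  97–131 → 35 bp
Sorted largest to smallest: 45, 39, 35, 12 bp.

45, 39, 35, 12 bp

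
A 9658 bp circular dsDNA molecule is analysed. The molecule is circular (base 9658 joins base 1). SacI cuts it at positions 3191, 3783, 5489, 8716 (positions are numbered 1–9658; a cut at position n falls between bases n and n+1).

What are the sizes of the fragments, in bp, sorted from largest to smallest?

Circular molecule, 4 cuts → 4 fragments:
  3783 − 3191 = 592 bp
  5489 − 3783 = 1706 bp
  8716 − 5489 = 3227 bp
  wrap: 9658 − 8716 + 3191 = 4133 bp
Sorted largest to smallest: 4133, 3227, 1706, 592 bp.

4133, 3227, 1706, 592 bp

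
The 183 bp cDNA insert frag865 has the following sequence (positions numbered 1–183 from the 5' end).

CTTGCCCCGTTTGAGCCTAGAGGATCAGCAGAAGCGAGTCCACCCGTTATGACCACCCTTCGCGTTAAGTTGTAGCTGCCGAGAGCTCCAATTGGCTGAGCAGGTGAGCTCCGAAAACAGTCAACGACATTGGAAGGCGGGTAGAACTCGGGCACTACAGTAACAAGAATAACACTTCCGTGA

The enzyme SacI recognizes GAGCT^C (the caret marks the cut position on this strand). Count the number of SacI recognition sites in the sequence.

GAGCTC occurs starting at positions 83, 106.
SacI cuts at 2 sites.

2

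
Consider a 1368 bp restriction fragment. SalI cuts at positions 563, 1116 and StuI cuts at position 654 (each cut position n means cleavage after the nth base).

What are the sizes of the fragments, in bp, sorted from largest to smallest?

563, 462, 252, 91 bp

Combined cut positions (sorted): 563, 654, 1116.
Linear molecule, 3 cuts → 4 fragments:
  563 − 0 = 563 bp
  654 − 563 = 91 bp
  1116 − 654 = 462 bp
  1368 − 1116 = 252 bp
Sorted largest to smallest: 563, 462, 252, 91 bp.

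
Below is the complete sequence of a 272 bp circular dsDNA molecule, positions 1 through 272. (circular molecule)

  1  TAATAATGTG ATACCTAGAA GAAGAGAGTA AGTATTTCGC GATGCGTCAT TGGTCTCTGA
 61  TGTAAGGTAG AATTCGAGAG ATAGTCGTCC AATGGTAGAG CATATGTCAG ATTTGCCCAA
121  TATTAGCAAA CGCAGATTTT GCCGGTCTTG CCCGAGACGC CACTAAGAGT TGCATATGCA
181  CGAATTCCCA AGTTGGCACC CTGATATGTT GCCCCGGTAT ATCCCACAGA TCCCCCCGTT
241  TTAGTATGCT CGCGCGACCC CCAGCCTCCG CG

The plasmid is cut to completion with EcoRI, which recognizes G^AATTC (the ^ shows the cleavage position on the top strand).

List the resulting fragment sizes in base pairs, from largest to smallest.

EcoRI sites (GAATTC) start at positions 70, 182.
EcoRI cuts after the first base of each site, so after positions 70, 182.
Circular molecule, 2 cuts → 2 fragments:
  71–182 → 112 bp
  183–272 then 1–70 → 90 + 70 = 160 bp
Sorted largest to smallest: 160, 112 bp.

160, 112 bp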